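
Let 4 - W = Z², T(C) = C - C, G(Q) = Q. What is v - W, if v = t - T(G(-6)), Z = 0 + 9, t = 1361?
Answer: 1438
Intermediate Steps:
T(C) = 0
Z = 9
v = 1361 (v = 1361 - 1*0 = 1361 + 0 = 1361)
W = -77 (W = 4 - 1*9² = 4 - 1*81 = 4 - 81 = -77)
v - W = 1361 - 1*(-77) = 1361 + 77 = 1438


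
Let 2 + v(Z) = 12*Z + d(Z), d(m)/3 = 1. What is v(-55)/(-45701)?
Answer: 659/45701 ≈ 0.014420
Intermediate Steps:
d(m) = 3 (d(m) = 3*1 = 3)
v(Z) = 1 + 12*Z (v(Z) = -2 + (12*Z + 3) = -2 + (3 + 12*Z) = 1 + 12*Z)
v(-55)/(-45701) = (1 + 12*(-55))/(-45701) = (1 - 660)*(-1/45701) = -659*(-1/45701) = 659/45701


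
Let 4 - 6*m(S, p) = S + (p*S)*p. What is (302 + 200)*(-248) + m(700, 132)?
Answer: -2157412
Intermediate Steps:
m(S, p) = ⅔ - S/6 - S*p²/6 (m(S, p) = ⅔ - (S + (p*S)*p)/6 = ⅔ - (S + (S*p)*p)/6 = ⅔ - (S + S*p²)/6 = ⅔ + (-S/6 - S*p²/6) = ⅔ - S/6 - S*p²/6)
(302 + 200)*(-248) + m(700, 132) = (302 + 200)*(-248) + (⅔ - ⅙*700 - ⅙*700*132²) = 502*(-248) + (⅔ - 350/3 - ⅙*700*17424) = -124496 + (⅔ - 350/3 - 2032800) = -124496 - 2032916 = -2157412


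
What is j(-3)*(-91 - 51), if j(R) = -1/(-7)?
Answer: -142/7 ≈ -20.286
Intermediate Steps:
j(R) = ⅐ (j(R) = -1*(-⅐) = ⅐)
j(-3)*(-91 - 51) = (-91 - 51)/7 = (⅐)*(-142) = -142/7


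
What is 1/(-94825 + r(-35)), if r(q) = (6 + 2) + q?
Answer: -1/94852 ≈ -1.0543e-5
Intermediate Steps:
r(q) = 8 + q
1/(-94825 + r(-35)) = 1/(-94825 + (8 - 35)) = 1/(-94825 - 27) = 1/(-94852) = -1/94852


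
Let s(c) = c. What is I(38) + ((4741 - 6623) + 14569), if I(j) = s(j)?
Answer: 12725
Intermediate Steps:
I(j) = j
I(38) + ((4741 - 6623) + 14569) = 38 + ((4741 - 6623) + 14569) = 38 + (-1882 + 14569) = 38 + 12687 = 12725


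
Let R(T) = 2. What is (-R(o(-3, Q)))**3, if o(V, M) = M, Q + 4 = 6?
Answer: -8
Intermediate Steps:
Q = 2 (Q = -4 + 6 = 2)
(-R(o(-3, Q)))**3 = (-1*2)**3 = (-2)**3 = -8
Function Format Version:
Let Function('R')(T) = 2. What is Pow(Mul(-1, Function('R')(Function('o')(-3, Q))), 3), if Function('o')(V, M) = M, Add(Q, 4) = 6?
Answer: -8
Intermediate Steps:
Q = 2 (Q = Add(-4, 6) = 2)
Pow(Mul(-1, Function('R')(Function('o')(-3, Q))), 3) = Pow(Mul(-1, 2), 3) = Pow(-2, 3) = -8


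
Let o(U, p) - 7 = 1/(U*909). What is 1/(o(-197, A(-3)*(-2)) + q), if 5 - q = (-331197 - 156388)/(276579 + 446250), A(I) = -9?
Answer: 43146385839/546860825360 ≈ 0.078898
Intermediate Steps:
o(U, p) = 7 + 1/(909*U) (o(U, p) = 7 + 1/(U*909) = 7 + (1/909)/U = 7 + 1/(909*U))
q = 4101730/722829 (q = 5 - (-331197 - 156388)/(276579 + 446250) = 5 - (-487585)/722829 = 5 - 1*(-487585/722829) = 5 + 487585/722829 = 4101730/722829 ≈ 5.6746)
1/(o(-197, A(-3)*(-2)) + q) = 1/((7 + (1/909)/(-197)) + 4101730/722829) = 1/((7 + (1/909)*(-1/197)) + 4101730/722829) = 1/((7 - 1/179073) + 4101730/722829) = 1/(1253510/179073 + 4101730/722829) = 1/(546860825360/43146385839) = 43146385839/546860825360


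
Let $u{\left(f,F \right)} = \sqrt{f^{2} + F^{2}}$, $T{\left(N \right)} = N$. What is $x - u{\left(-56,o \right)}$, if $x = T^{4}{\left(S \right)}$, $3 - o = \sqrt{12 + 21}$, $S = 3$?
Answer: $81 - \sqrt{3178 - 6 \sqrt{33}} \approx 24.933$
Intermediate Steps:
$o = 3 - \sqrt{33}$ ($o = 3 - \sqrt{12 + 21} = 3 - \sqrt{33} \approx -2.7446$)
$u{\left(f,F \right)} = \sqrt{F^{2} + f^{2}}$
$x = 81$ ($x = 3^{4} = 81$)
$x - u{\left(-56,o \right)} = 81 - \sqrt{\left(3 - \sqrt{33}\right)^{2} + \left(-56\right)^{2}} = 81 - \sqrt{\left(3 - \sqrt{33}\right)^{2} + 3136} = 81 - \sqrt{3136 + \left(3 - \sqrt{33}\right)^{2}}$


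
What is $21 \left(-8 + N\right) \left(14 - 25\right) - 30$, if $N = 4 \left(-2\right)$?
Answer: $3666$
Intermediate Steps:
$N = -8$
$21 \left(-8 + N\right) \left(14 - 25\right) - 30 = 21 \left(-8 - 8\right) \left(14 - 25\right) - 30 = 21 \left(\left(-16\right) \left(-11\right)\right) - 30 = 21 \cdot 176 - 30 = 3696 - 30 = 3666$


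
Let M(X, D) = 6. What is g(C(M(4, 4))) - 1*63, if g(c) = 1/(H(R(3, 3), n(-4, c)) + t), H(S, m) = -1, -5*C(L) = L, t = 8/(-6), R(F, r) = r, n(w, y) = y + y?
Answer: -444/7 ≈ -63.429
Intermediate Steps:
n(w, y) = 2*y
t = -4/3 (t = 8*(-⅙) = -4/3 ≈ -1.3333)
C(L) = -L/5
g(c) = -3/7 (g(c) = 1/(-1 - 4/3) = 1/(-7/3) = -3/7)
g(C(M(4, 4))) - 1*63 = -3/7 - 1*63 = -3/7 - 63 = -444/7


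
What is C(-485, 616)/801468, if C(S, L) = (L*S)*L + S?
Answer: -184036645/801468 ≈ -229.62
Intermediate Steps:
C(S, L) = S + S*L² (C(S, L) = S*L² + S = S + S*L²)
C(-485, 616)/801468 = -485*(1 + 616²)/801468 = -485*(1 + 379456)*(1/801468) = -485*379457*(1/801468) = -184036645*1/801468 = -184036645/801468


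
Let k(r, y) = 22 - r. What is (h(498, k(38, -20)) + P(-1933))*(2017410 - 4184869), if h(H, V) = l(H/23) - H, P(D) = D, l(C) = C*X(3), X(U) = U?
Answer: 117950951321/23 ≈ 5.1283e+9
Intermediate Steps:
l(C) = 3*C (l(C) = C*3 = 3*C)
h(H, V) = -20*H/23 (h(H, V) = 3*(H/23) - H = 3*H/23 - H = -20*H/23)
(h(498, k(38, -20)) + P(-1933))*(2017410 - 4184869) = (-20/23*498 - 1933)*(2017410 - 4184869) = (-9960/23 - 1933)*(-2167459) = -54419/23*(-2167459) = 117950951321/23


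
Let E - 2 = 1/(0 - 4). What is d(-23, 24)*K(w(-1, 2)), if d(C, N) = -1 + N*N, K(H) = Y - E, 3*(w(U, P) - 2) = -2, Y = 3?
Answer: 2875/4 ≈ 718.75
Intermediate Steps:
E = 7/4 (E = 2 + 1/(0 - 4) = 2 + 1/(-4) = 2 - 1/4 = 7/4 ≈ 1.7500)
w(U, P) = 4/3 (w(U, P) = 2 + (1/3)*(-2) = 2 - 2/3 = 4/3)
K(H) = 5/4 (K(H) = 3 - 1*7/4 = 3 - 7/4 = 5/4)
d(C, N) = -1 + N**2
d(-23, 24)*K(w(-1, 2)) = (-1 + 24**2)*(5/4) = (-1 + 576)*(5/4) = 575*(5/4) = 2875/4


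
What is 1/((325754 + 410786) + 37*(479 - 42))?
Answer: 1/752709 ≈ 1.3285e-6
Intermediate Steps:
1/((325754 + 410786) + 37*(479 - 42)) = 1/(736540 + 37*437) = 1/(736540 + 16169) = 1/752709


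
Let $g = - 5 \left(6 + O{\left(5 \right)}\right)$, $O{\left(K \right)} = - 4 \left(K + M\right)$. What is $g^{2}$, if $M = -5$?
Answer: $900$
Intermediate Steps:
$O{\left(K \right)} = 20 - 4 K$ ($O{\left(K \right)} = - 4 \left(K - 5\right) = - 4 \left(-5 + K\right) = 20 - 4 K$)
$g = -30$ ($g = - 5 \left(6 + \left(20 - 20\right)\right) = - 5 \left(6 + 0\right) = \left(-5\right) 6 = -30$)
$g^{2} = \left(-30\right)^{2} = 900$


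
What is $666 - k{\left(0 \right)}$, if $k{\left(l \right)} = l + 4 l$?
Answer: $666$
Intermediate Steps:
$k{\left(l \right)} = 5 l$
$666 - k{\left(0 \right)} = 666 - 5 \cdot 0 = 666 - 0 = 666 + 0 = 666$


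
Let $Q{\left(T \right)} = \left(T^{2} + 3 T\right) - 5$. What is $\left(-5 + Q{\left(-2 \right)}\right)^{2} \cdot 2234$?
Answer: $321696$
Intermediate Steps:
$Q{\left(T \right)} = -5 + T^{2} + 3 T$
$\left(-5 + Q{\left(-2 \right)}\right)^{2} \cdot 2234 = \left(-5 + \left(-5 + \left(-2\right)^{2} + 3 \left(-2\right)\right)\right)^{2} \cdot 2234 = \left(-5 - 7\right)^{2} \cdot 2234 = \left(-12\right)^{2} \cdot 2234 = 144 \cdot 2234 = 321696$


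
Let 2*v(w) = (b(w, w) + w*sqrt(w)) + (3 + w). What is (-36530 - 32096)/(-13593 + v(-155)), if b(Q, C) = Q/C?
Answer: 938014481/187758861 - 5318515*I*sqrt(155)/187758861 ≈ 4.9958 - 0.35266*I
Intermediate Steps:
v(w) = 2 + w/2 + w**(3/2)/2 (v(w) = ((w/w + w*sqrt(w)) + (3 + w))/2 = ((1 + w**(3/2)) + (3 + w))/2 = (4 + w + w**(3/2))/2 = 2 + w/2 + w**(3/2)/2)
(-36530 - 32096)/(-13593 + v(-155)) = (-36530 - 32096)/(-13593 + (2 + (1/2)*(-155) + (-155)**(3/2)/2)) = -68626/(-13593 + (2 - 155/2 + (-155*I*sqrt(155))/2)) = -68626/(-13593 + (2 - 155/2 - 155*I*sqrt(155)/2)) = -68626/(-13593 + (-151/2 - 155*I*sqrt(155)/2)) = -68626/(-27337/2 - 155*I*sqrt(155)/2)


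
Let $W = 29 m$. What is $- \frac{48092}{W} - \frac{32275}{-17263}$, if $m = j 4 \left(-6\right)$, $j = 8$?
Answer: $\frac{252479849}{24030096} \approx 10.507$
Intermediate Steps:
$m = -192$ ($m = 8 \cdot 4 \left(-6\right) = 32 \left(-6\right) = -192$)
$W = -5568$ ($W = 29 \left(-192\right) = -5568$)
$- \frac{48092}{W} - \frac{32275}{-17263} = - \frac{48092}{-5568} - \frac{32275}{-17263} = \left(-48092\right) \left(- \frac{1}{5568}\right) - - \frac{32275}{17263} = \frac{12023}{1392} + \frac{32275}{17263} = \frac{252479849}{24030096}$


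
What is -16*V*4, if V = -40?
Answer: 2560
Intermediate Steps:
-16*V*4 = -16*(-40)*4 = 640*4 = 2560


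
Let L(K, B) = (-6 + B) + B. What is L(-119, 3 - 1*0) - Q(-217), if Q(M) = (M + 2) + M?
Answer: 432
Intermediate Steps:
L(K, B) = -6 + 2*B
Q(M) = 2 + 2*M (Q(M) = (2 + M) + M = 2 + 2*M)
L(-119, 3 - 1*0) - Q(-217) = (-6 + 2*(3 - 1*0)) - (2 + 2*(-217)) = (-6 + 2*(3 + 0)) - (2 - 434) = (-6 + 2*3) - 1*(-432) = (-6 + 6) + 432 = 0 + 432 = 432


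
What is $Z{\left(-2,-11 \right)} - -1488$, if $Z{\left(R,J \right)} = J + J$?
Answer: $1466$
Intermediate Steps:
$Z{\left(R,J \right)} = 2 J$
$Z{\left(-2,-11 \right)} - -1488 = 2 \left(-11\right) - -1488 = -22 + 1488 = 1466$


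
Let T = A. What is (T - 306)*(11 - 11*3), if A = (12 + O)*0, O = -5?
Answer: 6732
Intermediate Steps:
A = 0 (A = (12 - 5)*0 = 7*0 = 0)
T = 0
(T - 306)*(11 - 11*3) = (0 - 306)*(11 - 11*3) = -306*(11 - 33) = -306*(-22) = 6732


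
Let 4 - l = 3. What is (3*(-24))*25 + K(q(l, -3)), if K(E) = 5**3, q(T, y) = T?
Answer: -1675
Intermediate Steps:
l = 1 (l = 4 - 1*3 = 4 - 3 = 1)
K(E) = 125
(3*(-24))*25 + K(q(l, -3)) = (3*(-24))*25 + 125 = -72*25 + 125 = -1800 + 125 = -1675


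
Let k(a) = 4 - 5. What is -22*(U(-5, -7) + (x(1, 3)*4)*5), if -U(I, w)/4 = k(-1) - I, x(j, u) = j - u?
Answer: 1232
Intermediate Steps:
k(a) = -1
U(I, w) = 4 + 4*I (U(I, w) = -4*(-1 - I) = 4 + 4*I)
-22*(U(-5, -7) + (x(1, 3)*4)*5) = -22*((4 + 4*(-5)) + ((1 - 1*3)*4)*5) = -22*((4 - 20) + ((1 - 3)*4)*5) = -22*(-16 - 2*4*5) = -22*(-16 - 8*5) = -22*(-16 - 40) = -22*(-56) = 1232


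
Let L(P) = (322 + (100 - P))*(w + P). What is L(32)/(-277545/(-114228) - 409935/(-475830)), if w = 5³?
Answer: 4108692442920/220852213 ≈ 18604.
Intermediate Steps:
w = 125
L(P) = (125 + P)*(422 - P) (L(P) = (322 + (100 - P))*(125 + P) = (422 - P)*(125 + P) = (125 + P)*(422 - P))
L(32)/(-277545/(-114228) - 409935/(-475830)) = (52750 - 1*32² + 297*32)/(-277545/(-114228) - 409935/(-475830)) = (52750 - 1*1024 + 9504)/(-277545*(-1/114228) - 409935*(-1/475830)) = (52750 - 1024 + 9504)/(92515/38076 + 27329/31722) = 61230/(220852213/67102604) = 61230*(67102604/220852213) = 4108692442920/220852213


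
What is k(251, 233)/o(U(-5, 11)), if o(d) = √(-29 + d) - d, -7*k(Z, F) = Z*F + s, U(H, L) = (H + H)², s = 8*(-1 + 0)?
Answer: 5847500/69503 + 58475*√71/69503 ≈ 91.222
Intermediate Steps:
s = -8 (s = 8*(-1) = -8)
U(H, L) = 4*H² (U(H, L) = (2*H)² = 4*H²)
k(Z, F) = 8/7 - F*Z/7 (k(Z, F) = -(Z*F - 8)/7 = -(F*Z - 8)/7 = -(-8 + F*Z)/7 = 8/7 - F*Z/7)
k(251, 233)/o(U(-5, 11)) = (8/7 - ⅐*233*251)/(√(-29 + 4*(-5)²) - 4*(-5)²) = (8/7 - 58483/7)/(√(-29 + 4*25) - 4*25) = -58475/(7*(√(-29 + 100) - 1*100)) = -58475/(7*(√71 - 100)) = -58475/(7*(-100 + √71))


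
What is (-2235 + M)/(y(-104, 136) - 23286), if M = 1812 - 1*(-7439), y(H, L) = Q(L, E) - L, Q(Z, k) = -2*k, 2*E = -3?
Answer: -7016/23419 ≈ -0.29959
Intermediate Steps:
E = -3/2 (E = (½)*(-3) = -3/2 ≈ -1.5000)
y(H, L) = 3 - L (y(H, L) = -2*(-3/2) - L = 3 - L)
M = 9251 (M = 1812 + 7439 = 9251)
(-2235 + M)/(y(-104, 136) - 23286) = (-2235 + 9251)/((3 - 1*136) - 23286) = 7016/((3 - 136) - 23286) = 7016/(-133 - 23286) = 7016/(-23419) = 7016*(-1/23419) = -7016/23419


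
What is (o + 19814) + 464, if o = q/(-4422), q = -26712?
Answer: 14949338/737 ≈ 20284.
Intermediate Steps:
o = 4452/737 (o = -26712/(-4422) = -26712*(-1/4422) = 4452/737 ≈ 6.0407)
(o + 19814) + 464 = (4452/737 + 19814) + 464 = 14607370/737 + 464 = 14949338/737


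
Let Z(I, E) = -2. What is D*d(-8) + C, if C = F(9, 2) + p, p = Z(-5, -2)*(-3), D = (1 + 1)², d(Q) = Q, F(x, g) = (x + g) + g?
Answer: -13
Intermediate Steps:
F(x, g) = x + 2*g (F(x, g) = (g + x) + g = x + 2*g)
D = 4 (D = 2² = 4)
p = 6 (p = -2*(-3) = 6)
C = 19 (C = (9 + 2*2) + 6 = (9 + 4) + 6 = 13 + 6 = 19)
D*d(-8) + C = 4*(-8) + 19 = -32 + 19 = -13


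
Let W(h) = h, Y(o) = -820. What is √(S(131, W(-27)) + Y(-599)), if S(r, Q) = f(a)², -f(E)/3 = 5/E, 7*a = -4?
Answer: I*√2095/4 ≈ 11.443*I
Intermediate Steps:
a = -4/7 (a = (⅐)*(-4) = -4/7 ≈ -0.57143)
f(E) = -15/E
S(r, Q) = 11025/16 (S(r, Q) = (-15/(-4/7))² = (-15*(-7/4))² = (105/4)² = 11025/16)
√(S(131, W(-27)) + Y(-599)) = √(11025/16 - 820) = √(-2095/16) = I*√2095/4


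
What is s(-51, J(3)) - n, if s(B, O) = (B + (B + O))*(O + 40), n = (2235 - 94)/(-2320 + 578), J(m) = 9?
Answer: -7936153/1742 ≈ -4555.8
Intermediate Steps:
n = -2141/1742 (n = 2141/(-1742) = 2141*(-1/1742) = -2141/1742 ≈ -1.2290)
s(B, O) = (40 + O)*(O + 2*B) (s(B, O) = (O + 2*B)*(40 + O) = (40 + O)*(O + 2*B))
s(-51, J(3)) - n = (9² + 40*9 + 80*(-51) + 2*(-51)*9) - 1*(-2141/1742) = (81 + 360 - 4080 - 918) + 2141/1742 = -4557 + 2141/1742 = -7936153/1742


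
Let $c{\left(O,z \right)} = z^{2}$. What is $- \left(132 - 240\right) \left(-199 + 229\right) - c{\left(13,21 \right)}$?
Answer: $2799$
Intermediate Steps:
$- \left(132 - 240\right) \left(-199 + 229\right) - c{\left(13,21 \right)} = - \left(132 - 240\right) \left(-199 + 229\right) - 21^{2} = - \left(-108\right) 30 - 441 = \left(-1\right) \left(-3240\right) - 441 = 3240 - 441 = 2799$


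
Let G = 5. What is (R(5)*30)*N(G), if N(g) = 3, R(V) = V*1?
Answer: 450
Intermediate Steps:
R(V) = V
(R(5)*30)*N(G) = (5*30)*3 = 150*3 = 450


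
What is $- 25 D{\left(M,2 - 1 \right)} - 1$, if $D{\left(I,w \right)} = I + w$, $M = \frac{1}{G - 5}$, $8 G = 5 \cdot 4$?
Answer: $-16$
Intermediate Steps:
$G = \frac{5}{2}$ ($G = \frac{5 \cdot 4}{8} = \frac{1}{8} \cdot 20 = \frac{5}{2} \approx 2.5$)
$M = - \frac{2}{5}$ ($M = \frac{1}{\frac{5}{2} - 5} = \frac{1}{- \frac{5}{2}} = - \frac{2}{5} \approx -0.4$)
$- 25 D{\left(M,2 - 1 \right)} - 1 = - 25 \left(- \frac{2}{5} + \left(2 - 1\right)\right) - 1 = - 25 \left(- \frac{2}{5} + 1\right) - 1 = \left(-25\right) \frac{3}{5} - 1 = -15 - 1 = -16$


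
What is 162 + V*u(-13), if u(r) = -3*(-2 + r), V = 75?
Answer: 3537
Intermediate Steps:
u(r) = 6 - 3*r
162 + V*u(-13) = 162 + 75*(6 - 3*(-13)) = 162 + 75*(6 + 39) = 162 + 75*45 = 162 + 3375 = 3537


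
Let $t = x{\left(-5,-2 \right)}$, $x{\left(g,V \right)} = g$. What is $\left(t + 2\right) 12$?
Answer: $-36$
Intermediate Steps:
$t = -5$
$\left(t + 2\right) 12 = \left(-5 + 2\right) 12 = \left(-3\right) 12 = -36$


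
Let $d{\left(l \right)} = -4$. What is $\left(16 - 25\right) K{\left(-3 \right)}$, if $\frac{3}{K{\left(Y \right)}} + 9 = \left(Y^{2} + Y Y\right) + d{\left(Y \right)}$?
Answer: $- \frac{27}{5} \approx -5.4$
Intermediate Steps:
$K{\left(Y \right)} = \frac{3}{-13 + 2 Y^{2}}$ ($K{\left(Y \right)} = \frac{3}{-9 - \left(4 - Y^{2} - Y Y\right)} = \frac{3}{-9 + \left(\left(Y^{2} + Y^{2}\right) - 4\right)} = \frac{3}{-9 + \left(2 Y^{2} - 4\right)} = \frac{3}{-9 + \left(-4 + 2 Y^{2}\right)} = \frac{3}{-13 + 2 Y^{2}}$)
$\left(16 - 25\right) K{\left(-3 \right)} = \left(16 - 25\right) \frac{3}{-13 + 2 \left(-3\right)^{2}} = - 9 \frac{3}{-13 + 2 \cdot 9} = - 9 \frac{3}{-13 + 18} = - 9 \cdot \frac{3}{5} = - 9 \cdot 3 \cdot \frac{1}{5} = \left(-9\right) \frac{3}{5} = - \frac{27}{5}$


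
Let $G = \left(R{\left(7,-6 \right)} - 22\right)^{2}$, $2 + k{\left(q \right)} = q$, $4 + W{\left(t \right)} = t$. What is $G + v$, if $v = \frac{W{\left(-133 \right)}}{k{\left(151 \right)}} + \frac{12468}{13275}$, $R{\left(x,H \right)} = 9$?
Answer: $\frac{111438944}{659325} \approx 169.02$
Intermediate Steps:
$W{\left(t \right)} = -4 + t$
$k{\left(q \right)} = -2 + q$
$G = 169$ ($G = \left(9 - 22\right)^{2} = \left(-13\right)^{2} = 169$)
$v = \frac{13019}{659325}$ ($v = \frac{-4 - 133}{-2 + 151} + \frac{12468}{13275} = - \frac{137}{149} + 12468 \cdot \frac{1}{13275} = \left(-137\right) \frac{1}{149} + \frac{4156}{4425} = - \frac{137}{149} + \frac{4156}{4425} = \frac{13019}{659325} \approx 0.019746$)
$G + v = 169 + \frac{13019}{659325} = \frac{111438944}{659325}$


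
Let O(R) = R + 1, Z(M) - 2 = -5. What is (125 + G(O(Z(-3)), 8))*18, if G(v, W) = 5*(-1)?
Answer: 2160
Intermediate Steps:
Z(M) = -3 (Z(M) = 2 - 5 = -3)
O(R) = 1 + R
G(v, W) = -5
(125 + G(O(Z(-3)), 8))*18 = (125 - 5)*18 = 120*18 = 2160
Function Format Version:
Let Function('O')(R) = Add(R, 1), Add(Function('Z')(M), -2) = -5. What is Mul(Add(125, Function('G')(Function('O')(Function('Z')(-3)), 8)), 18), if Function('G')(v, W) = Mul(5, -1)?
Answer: 2160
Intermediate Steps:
Function('Z')(M) = -3 (Function('Z')(M) = Add(2, -5) = -3)
Function('O')(R) = Add(1, R)
Function('G')(v, W) = -5
Mul(Add(125, Function('G')(Function('O')(Function('Z')(-3)), 8)), 18) = Mul(Add(125, -5), 18) = Mul(120, 18) = 2160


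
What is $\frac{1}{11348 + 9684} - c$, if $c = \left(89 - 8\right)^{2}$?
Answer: $- \frac{137990951}{21032} \approx -6561.0$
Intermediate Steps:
$c = 6561$ ($c = 81^{2} = 6561$)
$\frac{1}{11348 + 9684} - c = \frac{1}{11348 + 9684} - 6561 = \frac{1}{21032} - 6561 = - \frac{137990951}{21032}$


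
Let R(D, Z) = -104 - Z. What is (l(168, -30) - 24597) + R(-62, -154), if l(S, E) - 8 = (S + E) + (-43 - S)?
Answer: -24612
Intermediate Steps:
l(S, E) = -35 + E (l(S, E) = 8 + ((S + E) + (-43 - S)) = 8 + ((E + S) + (-43 - S)) = 8 + (-43 + E) = -35 + E)
(l(168, -30) - 24597) + R(-62, -154) = ((-35 - 30) - 24597) + (-104 - 1*(-154)) = (-65 - 24597) + (-104 + 154) = -24662 + 50 = -24612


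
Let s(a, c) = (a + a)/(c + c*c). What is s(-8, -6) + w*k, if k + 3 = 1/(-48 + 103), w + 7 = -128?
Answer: 66332/165 ≈ 402.01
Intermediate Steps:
w = -135 (w = -7 - 128 = -135)
s(a, c) = 2*a/(c + c**2) (s(a, c) = (2*a)/(c + c**2) = 2*a/(c + c**2))
k = -164/55 (k = -3 + 1/(-48 + 103) = -3 + 1/55 = -164/55 ≈ -2.9818)
s(-8, -6) + w*k = 2*(-8)/(-6*(1 - 6)) - 135*(-164/55) = 2*(-8)*(-1/6)/(-5) + 4428/11 = 2*(-8)*(-1/6)*(-1/5) + 4428/11 = -8/15 + 4428/11 = 66332/165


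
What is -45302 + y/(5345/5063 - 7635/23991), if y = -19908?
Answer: -1079353452824/14929315 ≈ -72298.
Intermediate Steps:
-45302 + y/(5345/5063 - 7635/23991) = -45302 - 19908/(5345/5063 - 7635/23991) = -45302 - 19908/(5345*(1/5063) - 7635*1/23991) = -45302 - 19908/(5345/5063 - 2545/7997) = -45302 - 19908/29858630/40488811 = -45302 - 19908*40488811/29858630 = -45302 - 403025624694/14929315 = -1079353452824/14929315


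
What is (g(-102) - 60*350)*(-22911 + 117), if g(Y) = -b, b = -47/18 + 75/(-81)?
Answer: 4307340391/9 ≈ 4.7859e+8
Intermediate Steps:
b = -191/54 (b = -47*1/18 + 75*(-1/81) = -47/18 - 25/27 = -191/54 ≈ -3.5370)
g(Y) = 191/54 (g(Y) = -1*(-191/54) = 191/54)
(g(-102) - 60*350)*(-22911 + 117) = (191/54 - 60*350)*(-22911 + 117) = (191/54 - 21000)*(-22794) = -1133809/54*(-22794) = 4307340391/9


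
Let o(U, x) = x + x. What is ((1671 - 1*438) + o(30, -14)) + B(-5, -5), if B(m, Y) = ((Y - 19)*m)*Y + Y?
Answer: 600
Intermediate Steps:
o(U, x) = 2*x
B(m, Y) = Y + Y*m*(-19 + Y) (B(m, Y) = ((-19 + Y)*m)*Y + Y = (m*(-19 + Y))*Y + Y = Y*m*(-19 + Y) + Y = Y + Y*m*(-19 + Y))
((1671 - 1*438) + o(30, -14)) + B(-5, -5) = ((1671 - 1*438) + 2*(-14)) - 5*(1 - 19*(-5) - 5*(-5)) = ((1671 - 438) - 28) - 5*(1 + 95 + 25) = (1233 - 28) - 5*121 = 1205 - 605 = 600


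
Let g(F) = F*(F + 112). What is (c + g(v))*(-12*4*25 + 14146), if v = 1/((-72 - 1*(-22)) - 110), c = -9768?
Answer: -1618759548087/12800 ≈ -1.2647e+8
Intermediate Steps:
v = -1/160 (v = 1/((-72 + 22) - 110) = 1/(-50 - 110) = 1/(-160) = -1/160 ≈ -0.0062500)
g(F) = F*(112 + F)
(c + g(v))*(-12*4*25 + 14146) = (-9768 - (112 - 1/160)/160)*(-12*4*25 + 14146) = (-9768 - 1/160*17919/160)*(-48*25 + 14146) = (-9768 - 17919/25600)*(-1200 + 14146) = -250078719/25600*12946 = -1618759548087/12800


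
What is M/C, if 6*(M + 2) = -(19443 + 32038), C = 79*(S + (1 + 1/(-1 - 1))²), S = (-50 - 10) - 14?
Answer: 102986/69915 ≈ 1.4730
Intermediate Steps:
S = -74 (S = -60 - 14 = -74)
C = -23305/4 (C = 79*(-74 + (1 + 1/(-1 - 1))²) = 79*(-74 + (1 + 1/(-2))²) = 79*(-74 + (1 - ½)²) = 79*(-74 + (½)²) = 79*(-74 + ¼) = 79*(-295/4) = -23305/4 ≈ -5826.3)
M = -51493/6 (M = -2 + (-(19443 + 32038))/6 = -2 + (-1*51481)/6 = -2 + (⅙)*(-51481) = -2 - 51481/6 = -51493/6 ≈ -8582.2)
M/C = -51493/(6*(-23305/4)) = -51493/6*(-4/23305) = 102986/69915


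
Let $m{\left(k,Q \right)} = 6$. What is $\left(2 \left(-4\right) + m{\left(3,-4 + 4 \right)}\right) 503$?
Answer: $-1006$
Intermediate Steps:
$\left(2 \left(-4\right) + m{\left(3,-4 + 4 \right)}\right) 503 = \left(2 \left(-4\right) + 6\right) 503 = \left(-8 + 6\right) 503 = \left(-2\right) 503 = -1006$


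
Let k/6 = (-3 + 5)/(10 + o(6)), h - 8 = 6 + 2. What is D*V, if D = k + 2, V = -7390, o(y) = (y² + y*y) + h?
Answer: -768560/49 ≈ -15685.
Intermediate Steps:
h = 16 (h = 8 + (6 + 2) = 8 + 8 = 16)
o(y) = 16 + 2*y² (o(y) = (y² + y*y) + 16 = (y² + y²) + 16 = 2*y² + 16 = 16 + 2*y²)
k = 6/49 (k = 6*((-3 + 5)/(10 + (16 + 2*6²))) = 6*(2/(10 + (16 + 2*36))) = 6*(2/(10 + (16 + 72))) = 6*(2/(10 + 88)) = 6*(2/98) = 6*(2*(1/98)) = 6*(1/49) = 6/49 ≈ 0.12245)
D = 104/49 (D = 6/49 + 2 = 104/49 ≈ 2.1224)
D*V = (104/49)*(-7390) = -768560/49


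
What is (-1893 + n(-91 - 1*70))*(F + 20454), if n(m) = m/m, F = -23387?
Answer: 5549236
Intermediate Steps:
n(m) = 1
(-1893 + n(-91 - 1*70))*(F + 20454) = (-1893 + 1)*(-23387 + 20454) = -1892*(-2933) = 5549236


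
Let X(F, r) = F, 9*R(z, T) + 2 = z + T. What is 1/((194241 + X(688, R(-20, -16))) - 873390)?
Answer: -1/678461 ≈ -1.4739e-6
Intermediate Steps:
R(z, T) = -2/9 + T/9 + z/9 (R(z, T) = -2/9 + (z + T)/9 = -2/9 + (T + z)/9 = -2/9 + (T/9 + z/9) = -2/9 + T/9 + z/9)
1/((194241 + X(688, R(-20, -16))) - 873390) = 1/((194241 + 688) - 873390) = 1/(194929 - 873390) = 1/(-678461) = -1/678461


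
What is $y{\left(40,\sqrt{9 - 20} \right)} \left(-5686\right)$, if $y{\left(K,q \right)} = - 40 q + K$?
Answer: $-227440 + 227440 i \sqrt{11} \approx -2.2744 \cdot 10^{5} + 7.5433 \cdot 10^{5} i$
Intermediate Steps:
$y{\left(K,q \right)} = K - 40 q$
$y{\left(40,\sqrt{9 - 20} \right)} \left(-5686\right) = \left(40 - 40 \sqrt{9 - 20}\right) \left(-5686\right) = \left(40 - 40 \sqrt{-11}\right) \left(-5686\right) = \left(40 - 40 i \sqrt{11}\right) \left(-5686\right) = -227440 + 227440 i \sqrt{11}$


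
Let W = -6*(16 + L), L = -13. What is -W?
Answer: 18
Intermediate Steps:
W = -18 (W = -6*(16 - 13) = -6*3 = -18)
-W = -1*(-18) = 18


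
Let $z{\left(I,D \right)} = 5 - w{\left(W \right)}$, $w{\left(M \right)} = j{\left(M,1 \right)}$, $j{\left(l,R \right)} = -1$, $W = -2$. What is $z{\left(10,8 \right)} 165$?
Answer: $990$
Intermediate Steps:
$w{\left(M \right)} = -1$
$z{\left(I,D \right)} = 6$ ($z{\left(I,D \right)} = 5 - -1 = 5 + 1 = 6$)
$z{\left(10,8 \right)} 165 = 6 \cdot 165 = 990$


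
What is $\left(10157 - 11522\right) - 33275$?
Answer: $-34640$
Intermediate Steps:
$\left(10157 - 11522\right) - 33275 = -1365 - 33275 = -34640$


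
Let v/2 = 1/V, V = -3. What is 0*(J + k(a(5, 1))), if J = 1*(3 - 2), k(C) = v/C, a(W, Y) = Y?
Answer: 0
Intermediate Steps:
v = -⅔ (v = 2/(-3) = 2*(-⅓) = -⅔ ≈ -0.66667)
k(C) = -2/(3*C)
J = 1 (J = 1*1 = 1)
0*(J + k(a(5, 1))) = 0*(1 - ⅔/1) = 0*(1 - ⅔*1) = 0*(1 - ⅔) = 0*(⅓) = 0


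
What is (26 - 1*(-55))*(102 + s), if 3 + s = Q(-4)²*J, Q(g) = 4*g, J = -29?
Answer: -593325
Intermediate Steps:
s = -7427 (s = -3 + (4*(-4))²*(-29) = -3 + (-16)²*(-29) = -3 + 256*(-29) = -3 - 7424 = -7427)
(26 - 1*(-55))*(102 + s) = (26 - 1*(-55))*(102 - 7427) = (26 + 55)*(-7325) = 81*(-7325) = -593325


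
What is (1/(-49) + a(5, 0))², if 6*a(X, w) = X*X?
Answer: 1485961/86436 ≈ 17.191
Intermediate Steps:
a(X, w) = X²/6 (a(X, w) = (X*X)/6 = X²/6)
(1/(-49) + a(5, 0))² = (1/(-49) + (⅙)*5²)² = (-1/49 + (⅙)*25)² = (-1/49 + 25/6)² = (1219/294)² = 1485961/86436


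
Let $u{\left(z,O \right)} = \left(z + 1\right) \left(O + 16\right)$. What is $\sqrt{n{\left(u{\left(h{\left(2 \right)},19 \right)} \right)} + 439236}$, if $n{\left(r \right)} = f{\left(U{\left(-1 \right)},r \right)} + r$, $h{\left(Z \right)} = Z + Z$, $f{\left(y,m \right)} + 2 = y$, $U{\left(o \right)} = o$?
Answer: $4 \sqrt{27463} \approx 662.88$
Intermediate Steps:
$f{\left(y,m \right)} = -2 + y$
$h{\left(Z \right)} = 2 Z$
$u{\left(z,O \right)} = \left(1 + z\right) \left(16 + O\right)$
$n{\left(r \right)} = -3 + r$ ($n{\left(r \right)} = \left(-2 - 1\right) + r = -3 + r$)
$\sqrt{n{\left(u{\left(h{\left(2 \right)},19 \right)} \right)} + 439236} = \sqrt{\left(-3 + \left(16 + 19 + 16 \cdot 2 \cdot 2 + 19 \cdot 2 \cdot 2\right)\right) + 439236} = \sqrt{\left(-3 + \left(16 + 19 + 16 \cdot 4 + 19 \cdot 4\right)\right) + 439236} = \sqrt{\left(-3 + \left(16 + 19 + 64 + 76\right)\right) + 439236} = \sqrt{\left(-3 + 175\right) + 439236} = \sqrt{172 + 439236} = \sqrt{439408} = 4 \sqrt{27463}$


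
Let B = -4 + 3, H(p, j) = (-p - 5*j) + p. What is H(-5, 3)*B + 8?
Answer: 23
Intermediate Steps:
H(p, j) = -5*j
B = -1
H(-5, 3)*B + 8 = -5*3*(-1) + 8 = -15*(-1) + 8 = 15 + 8 = 23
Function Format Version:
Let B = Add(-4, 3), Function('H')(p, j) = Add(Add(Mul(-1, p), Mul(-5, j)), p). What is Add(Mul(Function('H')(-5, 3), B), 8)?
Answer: 23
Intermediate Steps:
Function('H')(p, j) = Mul(-5, j)
B = -1
Add(Mul(Function('H')(-5, 3), B), 8) = Add(Mul(Mul(-5, 3), -1), 8) = Add(Mul(-15, -1), 8) = Add(15, 8) = 23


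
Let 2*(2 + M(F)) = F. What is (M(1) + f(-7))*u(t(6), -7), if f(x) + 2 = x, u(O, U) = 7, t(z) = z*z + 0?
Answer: -147/2 ≈ -73.500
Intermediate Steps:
t(z) = z² (t(z) = z² + 0 = z²)
M(F) = -2 + F/2
f(x) = -2 + x
(M(1) + f(-7))*u(t(6), -7) = ((-2 + (½)*1) + (-2 - 7))*7 = ((-2 + ½) - 9)*7 = (-3/2 - 9)*7 = -21/2*7 = -147/2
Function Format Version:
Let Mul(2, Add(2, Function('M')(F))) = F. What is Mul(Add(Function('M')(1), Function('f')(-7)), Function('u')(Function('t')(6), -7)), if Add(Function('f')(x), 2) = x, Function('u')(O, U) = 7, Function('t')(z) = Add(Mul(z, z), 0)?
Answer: Rational(-147, 2) ≈ -73.500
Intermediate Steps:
Function('t')(z) = Pow(z, 2) (Function('t')(z) = Add(Pow(z, 2), 0) = Pow(z, 2))
Function('M')(F) = Add(-2, Mul(Rational(1, 2), F))
Function('f')(x) = Add(-2, x)
Mul(Add(Function('M')(1), Function('f')(-7)), Function('u')(Function('t')(6), -7)) = Mul(Add(Add(-2, Mul(Rational(1, 2), 1)), Add(-2, -7)), 7) = Mul(Add(Add(-2, Rational(1, 2)), -9), 7) = Mul(Add(Rational(-3, 2), -9), 7) = Mul(Rational(-21, 2), 7) = Rational(-147, 2)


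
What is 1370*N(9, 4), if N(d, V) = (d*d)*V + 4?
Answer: 449360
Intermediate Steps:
N(d, V) = 4 + V*d² (N(d, V) = d²*V + 4 = V*d² + 4 = 4 + V*d²)
1370*N(9, 4) = 1370*(4 + 4*9²) = 1370*(4 + 4*81) = 1370*(4 + 324) = 1370*328 = 449360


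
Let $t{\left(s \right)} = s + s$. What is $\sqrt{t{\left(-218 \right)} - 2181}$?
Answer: $i \sqrt{2617} \approx 51.157 i$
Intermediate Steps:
$t{\left(s \right)} = 2 s$
$\sqrt{t{\left(-218 \right)} - 2181} = \sqrt{2 \left(-218\right) - 2181} = \sqrt{-436 - 2181} = \sqrt{-2617} = i \sqrt{2617}$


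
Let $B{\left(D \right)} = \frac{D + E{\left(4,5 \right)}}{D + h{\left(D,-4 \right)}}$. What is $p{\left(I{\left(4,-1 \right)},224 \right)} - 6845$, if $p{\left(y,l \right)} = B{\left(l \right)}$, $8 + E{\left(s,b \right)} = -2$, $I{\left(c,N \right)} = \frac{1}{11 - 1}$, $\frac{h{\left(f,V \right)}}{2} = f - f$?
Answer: $- \frac{766533}{112} \approx -6844.0$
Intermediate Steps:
$h{\left(f,V \right)} = 0$ ($h{\left(f,V \right)} = 2 \left(f - f\right) = 2 \cdot 0 = 0$)
$I{\left(c,N \right)} = \frac{1}{10}$
$E{\left(s,b \right)} = -10$ ($E{\left(s,b \right)} = -8 - 2 = -10$)
$B{\left(D \right)} = \frac{-10 + D}{D}$ ($B{\left(D \right)} = \frac{D - 10}{D + 0} = \frac{-10 + D}{D}$)
$p{\left(y,l \right)} = \frac{-10 + l}{l}$
$p{\left(I{\left(4,-1 \right)},224 \right)} - 6845 = \frac{-10 + 224}{224} - 6845 = \frac{1}{224} \cdot 214 - 6845 = \frac{107}{112} - 6845 = - \frac{766533}{112}$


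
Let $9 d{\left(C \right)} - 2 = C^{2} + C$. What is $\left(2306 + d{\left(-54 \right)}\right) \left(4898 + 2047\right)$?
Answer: $\frac{54675670}{3} \approx 1.8225 \cdot 10^{7}$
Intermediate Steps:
$d{\left(C \right)} = \frac{2}{9} + \frac{C}{9} + \frac{C^{2}}{9}$ ($d{\left(C \right)} = \frac{2}{9} + \frac{C^{2} + C}{9} = \frac{2}{9} + \frac{C + C^{2}}{9} = \frac{2}{9} + \left(\frac{C}{9} + \frac{C^{2}}{9}\right) = \frac{2}{9} + \frac{C}{9} + \frac{C^{2}}{9}$)
$\left(2306 + d{\left(-54 \right)}\right) \left(4898 + 2047\right) = \left(2306 + \left(\frac{2}{9} + \frac{1}{9} \left(-54\right) + \frac{\left(-54\right)^{2}}{9}\right)\right) \left(4898 + 2047\right) = \left(2306 + \left(\frac{2}{9} - 6 + \frac{1}{9} \cdot 2916\right)\right) 6945 = \left(2306 + \left(\frac{2}{9} - 6 + 324\right)\right) 6945 = \left(2306 + \frac{2864}{9}\right) 6945 = \frac{23618}{9} \cdot 6945 = \frac{54675670}{3}$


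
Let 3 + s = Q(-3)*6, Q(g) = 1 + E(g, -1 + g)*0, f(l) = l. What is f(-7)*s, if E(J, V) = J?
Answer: -21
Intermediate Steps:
Q(g) = 1 (Q(g) = 1 + g*0 = 1 + 0 = 1)
s = 3 (s = -3 + 1*6 = -3 + 6 = 3)
f(-7)*s = -7*3 = -21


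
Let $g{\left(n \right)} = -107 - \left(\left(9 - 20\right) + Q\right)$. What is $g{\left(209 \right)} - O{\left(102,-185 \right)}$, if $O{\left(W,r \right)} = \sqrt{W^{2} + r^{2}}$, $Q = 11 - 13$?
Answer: $-94 - \sqrt{44629} \approx -305.26$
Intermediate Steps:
$Q = -2$ ($Q = 11 - 13 = -2$)
$g{\left(n \right)} = -94$ ($g{\left(n \right)} = -107 - \left(\left(9 - 20\right) - 2\right) = -107 - \left(-11 - 2\right) = -107 - -13 = -107 + 13 = -94$)
$g{\left(209 \right)} - O{\left(102,-185 \right)} = -94 - \sqrt{102^{2} + \left(-185\right)^{2}} = -94 - \sqrt{10404 + 34225} = -94 - \sqrt{44629}$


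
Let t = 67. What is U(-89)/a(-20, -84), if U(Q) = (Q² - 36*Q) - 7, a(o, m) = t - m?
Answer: 11118/151 ≈ 73.629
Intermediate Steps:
a(o, m) = 67 - m
U(Q) = -7 + Q² - 36*Q
U(-89)/a(-20, -84) = (-7 + (-89)² - 36*(-89))/(67 - 1*(-84)) = (-7 + 7921 + 3204)/(67 + 84) = 11118/151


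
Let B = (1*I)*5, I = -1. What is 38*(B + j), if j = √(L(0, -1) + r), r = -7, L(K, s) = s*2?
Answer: -190 + 114*I ≈ -190.0 + 114.0*I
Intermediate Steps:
L(K, s) = 2*s
j = 3*I (j = √(2*(-1) - 7) = √(-2 - 7) = √(-9) = 3*I ≈ 3.0*I)
B = -5 (B = (1*(-1))*5 = -1*5 = -5)
38*(B + j) = 38*(-5 + 3*I) = -190 + 114*I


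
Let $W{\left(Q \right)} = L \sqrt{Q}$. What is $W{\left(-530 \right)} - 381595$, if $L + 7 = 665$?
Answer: $-381595 + 658 i \sqrt{530} \approx -3.816 \cdot 10^{5} + 15148.0 i$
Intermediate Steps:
$L = 658$ ($L = -7 + 665 = 658$)
$W{\left(Q \right)} = 658 \sqrt{Q}$
$W{\left(-530 \right)} - 381595 = 658 \sqrt{-530} - 381595 = 658 i \sqrt{530} - 381595 = -381595 + 658 i \sqrt{530}$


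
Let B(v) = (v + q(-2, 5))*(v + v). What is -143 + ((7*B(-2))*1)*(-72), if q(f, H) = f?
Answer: -8207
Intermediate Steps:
B(v) = 2*v*(-2 + v) (B(v) = (v - 2)*(v + v) = (-2 + v)*(2*v) = 2*v*(-2 + v))
-143 + ((7*B(-2))*1)*(-72) = -143 + ((7*(2*(-2)*(-2 - 2)))*1)*(-72) = -143 + ((7*(2*(-2)*(-4)))*1)*(-72) = -143 + ((7*16)*1)*(-72) = -143 + (112*1)*(-72) = -143 + 112*(-72) = -143 - 8064 = -8207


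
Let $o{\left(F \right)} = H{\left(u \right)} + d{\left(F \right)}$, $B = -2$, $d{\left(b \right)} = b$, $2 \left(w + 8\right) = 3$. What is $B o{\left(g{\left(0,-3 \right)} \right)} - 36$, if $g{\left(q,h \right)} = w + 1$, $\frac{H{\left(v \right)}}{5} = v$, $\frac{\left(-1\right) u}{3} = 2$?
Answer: $35$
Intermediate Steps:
$w = - \frac{13}{2}$ ($w = -8 + \frac{1}{2} \cdot 3 = -8 + \frac{3}{2} = - \frac{13}{2} \approx -6.5$)
$u = -6$ ($u = \left(-3\right) 2 = -6$)
$H{\left(v \right)} = 5 v$
$g{\left(q,h \right)} = - \frac{11}{2}$ ($g{\left(q,h \right)} = - \frac{13}{2} + 1 = - \frac{11}{2}$)
$o{\left(F \right)} = -30 + F$ ($o{\left(F \right)} = 5 \left(-6\right) + F = -30 + F$)
$B o{\left(g{\left(0,-3 \right)} \right)} - 36 = - 2 \left(-30 - \frac{11}{2}\right) - 36 = \left(-2\right) \left(- \frac{71}{2}\right) - 36 = 71 - 36 = 35$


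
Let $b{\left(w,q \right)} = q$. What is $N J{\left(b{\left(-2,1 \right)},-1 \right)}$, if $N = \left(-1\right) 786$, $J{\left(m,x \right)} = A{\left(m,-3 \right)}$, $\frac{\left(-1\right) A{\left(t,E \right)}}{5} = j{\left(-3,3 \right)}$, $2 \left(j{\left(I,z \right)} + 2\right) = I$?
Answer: $-13755$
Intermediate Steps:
$j{\left(I,z \right)} = -2 + \frac{I}{2}$
$A{\left(t,E \right)} = \frac{35}{2}$ ($A{\left(t,E \right)} = - 5 \left(-2 + \frac{1}{2} \left(-3\right)\right) = - 5 \left(-2 - \frac{3}{2}\right) = \left(-5\right) \left(- \frac{7}{2}\right) = \frac{35}{2}$)
$J{\left(m,x \right)} = \frac{35}{2}$
$N = -786$
$N J{\left(b{\left(-2,1 \right)},-1 \right)} = \left(-786\right) \frac{35}{2} = -13755$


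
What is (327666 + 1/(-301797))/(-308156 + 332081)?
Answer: 3409952269/248982525 ≈ 13.696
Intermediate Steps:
(327666 + 1/(-301797))/(-308156 + 332081) = (327666 - 1/301797)/23925 = (98888615801/301797)*(1/23925) = 3409952269/248982525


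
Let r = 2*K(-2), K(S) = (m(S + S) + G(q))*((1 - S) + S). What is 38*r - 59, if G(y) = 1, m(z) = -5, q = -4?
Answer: -363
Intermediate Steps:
K(S) = -4 (K(S) = (-5 + 1)*((1 - S) + S) = -4*1 = -4)
r = -8 (r = 2*(-4) = -8)
38*r - 59 = 38*(-8) - 59 = -304 - 59 = -363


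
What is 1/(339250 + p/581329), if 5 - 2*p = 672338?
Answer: 1162658/394431054167 ≈ 2.9477e-6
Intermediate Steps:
p = -672333/2 (p = 5/2 - 1/2*672338 = 5/2 - 336169 = -672333/2 ≈ -3.3617e+5)
1/(339250 + p/581329) = 1/(339250 - 672333/2/581329) = 1/(339250 - 672333/2*1/581329) = 1/(339250 - 672333/1162658) = 1/(394431054167/1162658) = 1162658/394431054167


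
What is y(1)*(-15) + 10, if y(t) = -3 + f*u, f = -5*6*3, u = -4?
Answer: -5345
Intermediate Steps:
f = -90 (f = -30*3 = -90)
y(t) = 357 (y(t) = -3 - 90*(-4) = -3 + 360 = 357)
y(1)*(-15) + 10 = 357*(-15) + 10 = -5355 + 10 = -5345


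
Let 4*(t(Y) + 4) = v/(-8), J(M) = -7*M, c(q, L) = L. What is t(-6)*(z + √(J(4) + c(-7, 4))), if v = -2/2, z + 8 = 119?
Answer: -14097/32 - 127*I*√6/16 ≈ -440.53 - 19.443*I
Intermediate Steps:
z = 111 (z = -8 + 119 = 111)
v = -1 (v = -2*½ = -1)
t(Y) = -127/32 (t(Y) = -4 + (-1/(-8))/4 = -4 + (-1*(-⅛))/4 = -4 + (¼)*(⅛) = -4 + 1/32 = -127/32)
t(-6)*(z + √(J(4) + c(-7, 4))) = -127*(111 + √(-7*4 + 4))/32 = -127*(111 + √(-28 + 4))/32 = -127*(111 + √(-24))/32 = -127*(111 + 2*I*√6)/32 = -14097/32 - 127*I*√6/16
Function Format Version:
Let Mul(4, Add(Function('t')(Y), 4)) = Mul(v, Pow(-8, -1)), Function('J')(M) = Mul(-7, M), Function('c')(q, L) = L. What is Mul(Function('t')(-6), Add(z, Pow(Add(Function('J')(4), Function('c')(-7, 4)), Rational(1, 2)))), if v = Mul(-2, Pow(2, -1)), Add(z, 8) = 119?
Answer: Add(Rational(-14097, 32), Mul(Rational(-127, 16), I, Pow(6, Rational(1, 2)))) ≈ Add(-440.53, Mul(-19.443, I))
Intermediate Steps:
z = 111 (z = Add(-8, 119) = 111)
v = -1 (v = Mul(-2, Rational(1, 2)) = -1)
Function('t')(Y) = Rational(-127, 32) (Function('t')(Y) = Add(-4, Mul(Rational(1, 4), Mul(-1, Pow(-8, -1)))) = Add(-4, Mul(Rational(1, 4), Mul(-1, Rational(-1, 8)))) = Add(-4, Mul(Rational(1, 4), Rational(1, 8))) = Add(-4, Rational(1, 32)) = Rational(-127, 32))
Mul(Function('t')(-6), Add(z, Pow(Add(Function('J')(4), Function('c')(-7, 4)), Rational(1, 2)))) = Mul(Rational(-127, 32), Add(111, Pow(Add(Mul(-7, 4), 4), Rational(1, 2)))) = Mul(Rational(-127, 32), Add(111, Pow(Add(-28, 4), Rational(1, 2)))) = Mul(Rational(-127, 32), Add(111, Pow(-24, Rational(1, 2)))) = Mul(Rational(-127, 32), Add(111, Mul(2, I, Pow(6, Rational(1, 2))))) = Add(Rational(-14097, 32), Mul(Rational(-127, 16), I, Pow(6, Rational(1, 2))))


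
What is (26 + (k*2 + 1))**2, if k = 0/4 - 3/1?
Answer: 441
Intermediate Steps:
k = -3 (k = 0*(1/4) - 3*1 = 0 - 3 = -3)
(26 + (k*2 + 1))**2 = (26 + (-3*2 + 1))**2 = (26 + (-6 + 1))**2 = (26 - 5)**2 = 21**2 = 441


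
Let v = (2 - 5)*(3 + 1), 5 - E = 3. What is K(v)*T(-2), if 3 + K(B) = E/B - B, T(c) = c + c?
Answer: -106/3 ≈ -35.333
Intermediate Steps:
E = 2 (E = 5 - 1*3 = 5 - 3 = 2)
T(c) = 2*c
v = -12 (v = -3*4 = -12)
K(B) = -3 - B + 2/B (K(B) = -3 + (2/B - B) = -3 + (-B + 2/B) = -3 - B + 2/B)
K(v)*T(-2) = (-3 - 1*(-12) + 2/(-12))*(2*(-2)) = (-3 + 12 + 2*(-1/12))*(-4) = (-3 + 12 - ⅙)*(-4) = (53/6)*(-4) = -106/3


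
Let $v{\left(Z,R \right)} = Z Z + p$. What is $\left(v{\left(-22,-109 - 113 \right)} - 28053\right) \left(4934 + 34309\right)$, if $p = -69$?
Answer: $-1084598034$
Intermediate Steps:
$v{\left(Z,R \right)} = -69 + Z^{2}$ ($v{\left(Z,R \right)} = Z Z - 69 = Z^{2} - 69 = -69 + Z^{2}$)
$\left(v{\left(-22,-109 - 113 \right)} - 28053\right) \left(4934 + 34309\right) = \left(\left(-69 + \left(-22\right)^{2}\right) - 28053\right) \left(4934 + 34309\right) = \left(\left(-69 + 484\right) - 28053\right) 39243 = \left(415 - 28053\right) 39243 = \left(-27638\right) 39243 = -1084598034$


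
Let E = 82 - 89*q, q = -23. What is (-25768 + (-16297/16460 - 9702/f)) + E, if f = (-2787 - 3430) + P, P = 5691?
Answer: -102257196871/4328980 ≈ -23622.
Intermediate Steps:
f = -526 (f = (-2787 - 3430) + 5691 = -6217 + 5691 = -526)
E = 2129 (E = 82 - 89*(-23) = 82 + 2047 = 2129)
(-25768 + (-16297/16460 - 9702/f)) + E = (-25768 + (-16297/16460 - 9702/(-526))) + 2129 = (-25768 + (-16297*1/16460 - 9702*(-1/526))) + 2129 = (-25768 + (-16297/16460 + 4851/263)) + 2129 = (-25768 + 75561349/4328980) + 2129 = -111473595291/4328980 + 2129 = -102257196871/4328980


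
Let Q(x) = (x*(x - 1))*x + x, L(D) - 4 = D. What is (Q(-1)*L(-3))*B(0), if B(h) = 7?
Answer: -21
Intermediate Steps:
L(D) = 4 + D
Q(x) = x + x²*(-1 + x) (Q(x) = (x*(-1 + x))*x + x = x²*(-1 + x) + x = x + x²*(-1 + x))
(Q(-1)*L(-3))*B(0) = ((-(1 + (-1)² - 1*(-1)))*(4 - 3))*7 = (-(1 + 1 + 1)*1)*7 = (-1*3*1)*7 = -3*1*7 = -3*7 = -21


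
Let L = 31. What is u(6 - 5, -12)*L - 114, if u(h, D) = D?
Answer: -486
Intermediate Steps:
u(6 - 5, -12)*L - 114 = -12*31 - 114 = -372 - 114 = -486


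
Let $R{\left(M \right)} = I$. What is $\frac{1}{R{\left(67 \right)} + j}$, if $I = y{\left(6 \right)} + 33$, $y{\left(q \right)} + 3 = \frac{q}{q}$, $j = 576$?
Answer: $\frac{1}{607} \approx 0.0016474$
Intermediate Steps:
$y{\left(q \right)} = -2$ ($y{\left(q \right)} = -3 + \frac{q}{q} = -3 + 1 = -2$)
$I = 31$ ($I = -2 + 33 = 31$)
$R{\left(M \right)} = 31$
$\frac{1}{R{\left(67 \right)} + j} = \frac{1}{31 + 576} = \frac{1}{607}$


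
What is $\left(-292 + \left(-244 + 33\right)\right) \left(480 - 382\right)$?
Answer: $-49294$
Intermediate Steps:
$\left(-292 + \left(-244 + 33\right)\right) \left(480 - 382\right) = \left(-292 - 211\right) \left(480 - 382\right) = - 503 \left(480 - 382\right) = \left(-503\right) 98 = -49294$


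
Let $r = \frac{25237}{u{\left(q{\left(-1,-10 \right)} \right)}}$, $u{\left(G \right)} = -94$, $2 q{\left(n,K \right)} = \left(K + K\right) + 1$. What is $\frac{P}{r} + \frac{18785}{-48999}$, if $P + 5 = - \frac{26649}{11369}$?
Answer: $- \frac{5005216409041}{14058766277547} \approx -0.35602$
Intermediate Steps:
$q{\left(n,K \right)} = \frac{1}{2} + K$ ($q{\left(n,K \right)} = \frac{\left(K + K\right) + 1}{2} = \frac{2 K + 1}{2} = \frac{1 + 2 K}{2} = \frac{1}{2} + K$)
$P = - \frac{83494}{11369}$ ($P = -5 - \frac{26649}{11369} = - \frac{83494}{11369} \approx -7.344$)
$r = - \frac{25237}{94}$ ($r = \frac{25237}{-94} = 25237 \left(- \frac{1}{94}\right) = - \frac{25237}{94} \approx -268.48$)
$\frac{P}{r} + \frac{18785}{-48999} = - \frac{83494}{11369 \left(- \frac{25237}{94}\right)} + \frac{18785}{-48999} = \left(- \frac{83494}{11369}\right) \left(- \frac{94}{25237}\right) + 18785 \left(- \frac{1}{48999}\right) = \frac{7848436}{286919453} - \frac{18785}{48999} = - \frac{5005216409041}{14058766277547}$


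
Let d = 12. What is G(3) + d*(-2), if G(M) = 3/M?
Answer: -23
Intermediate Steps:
G(3) + d*(-2) = 3/3 + 12*(-2) = 3*(⅓) - 24 = 1 - 24 = -23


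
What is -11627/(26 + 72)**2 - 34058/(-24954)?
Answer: 2639491/17118444 ≈ 0.15419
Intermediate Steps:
-11627/(26 + 72)**2 - 34058/(-24954) = -11627/(98**2) - 34058*(-1/24954) = -11627/9604 + 17029/12477 = -11627*1/9604 + 17029/12477 = -1661/1372 + 17029/12477 = 2639491/17118444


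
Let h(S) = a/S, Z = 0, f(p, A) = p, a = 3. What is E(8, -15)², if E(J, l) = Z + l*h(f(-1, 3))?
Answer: 2025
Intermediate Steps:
h(S) = 3/S
E(J, l) = -3*l (E(J, l) = 0 + l*(3/(-1)) = 0 + l*(3*(-1)) = 0 + l*(-3) = 0 - 3*l = -3*l)
E(8, -15)² = (-3*(-15))² = 45² = 2025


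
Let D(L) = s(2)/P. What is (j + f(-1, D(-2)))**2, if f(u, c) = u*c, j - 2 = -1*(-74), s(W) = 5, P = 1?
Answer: 5041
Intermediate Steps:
j = 76 (j = 2 - 1*(-74) = 2 + 74 = 76)
D(L) = 5 (D(L) = 5/1 = 5*1 = 5)
f(u, c) = c*u
(j + f(-1, D(-2)))**2 = (76 + 5*(-1))**2 = (76 - 5)**2 = 71**2 = 5041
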